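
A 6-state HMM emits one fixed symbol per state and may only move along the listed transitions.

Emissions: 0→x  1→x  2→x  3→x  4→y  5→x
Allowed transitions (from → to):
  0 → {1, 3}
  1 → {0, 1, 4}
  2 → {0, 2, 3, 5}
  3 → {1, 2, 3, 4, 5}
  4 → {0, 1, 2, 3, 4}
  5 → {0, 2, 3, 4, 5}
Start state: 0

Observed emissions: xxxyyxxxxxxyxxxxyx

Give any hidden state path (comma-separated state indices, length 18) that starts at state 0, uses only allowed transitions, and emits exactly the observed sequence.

0,3,5,4,4,0,3,2,5,0,1,4,1,1,0,3,4,0

  [0] x  {0,1,2,3,5}  => 0  start
  [1] x  {0,1,2,3,5}  => 3  0->3 ok
  [2] x  {0,1,2,3,5}  => 5  3->5 ok
  [3] y  {4}  => 4  5->4 ok
  [4] y  {4}  => 4  4->4 ok
  [5] x  {0,1,2,3,5}  => 0  4->0 ok
  [6] x  {0,1,2,3,5}  => 3  0->3 ok
  [7] x  {0,1,2,3,5}  => 2  3->2 ok
  [8] x  {0,1,2,3,5}  => 5  2->5 ok
  [9] x  {0,1,2,3,5}  => 0  5->0 ok
  [10] x  {0,1,2,3,5}  => 1  0->1 ok
  [11] y  {4}  => 4  1->4 ok
  [12] x  {0,1,2,3,5}  => 1  4->1 ok
  [13] x  {0,1,2,3,5}  => 1  1->1 ok
  [14] x  {0,1,2,3,5}  => 0  1->0 ok
  [15] x  {0,1,2,3,5}  => 3  0->3 ok
  [16] y  {4}  => 4  3->4 ok
  [17] x  {0,1,2,3,5}  => 0  4->0 ok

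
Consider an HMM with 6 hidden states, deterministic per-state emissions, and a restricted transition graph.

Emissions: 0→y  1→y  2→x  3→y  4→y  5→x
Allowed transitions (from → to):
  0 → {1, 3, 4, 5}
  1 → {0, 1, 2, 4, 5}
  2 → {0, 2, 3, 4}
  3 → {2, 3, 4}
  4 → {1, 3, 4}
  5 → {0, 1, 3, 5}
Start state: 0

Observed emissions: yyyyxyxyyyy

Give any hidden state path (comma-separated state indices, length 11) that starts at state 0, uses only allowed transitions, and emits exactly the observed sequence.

  t0 'y' -> {0,1,3,4}, take 0 (start)
  t1 'y' -> {0,1,3,4}, take 1 (0->1 ok)
  t2 'y' -> {0,1,3,4}, take 4 (1->4 ok)
  t3 'y' -> {0,1,3,4}, take 1 (4->1 ok)
  t4 'x' -> {2,5}, take 2 (1->2 ok)
  t5 'y' -> {0,1,3,4}, take 3 (2->3 ok)
  t6 'x' -> {2,5}, take 2 (3->2 ok)
  t7 'y' -> {0,1,3,4}, take 4 (2->4 ok)
  t8 'y' -> {0,1,3,4}, take 3 (4->3 ok)
  t9 'y' -> {0,1,3,4}, take 4 (3->4 ok)
  t10 'y' -> {0,1,3,4}, take 3 (4->3 ok)

0,1,4,1,2,3,2,4,3,4,3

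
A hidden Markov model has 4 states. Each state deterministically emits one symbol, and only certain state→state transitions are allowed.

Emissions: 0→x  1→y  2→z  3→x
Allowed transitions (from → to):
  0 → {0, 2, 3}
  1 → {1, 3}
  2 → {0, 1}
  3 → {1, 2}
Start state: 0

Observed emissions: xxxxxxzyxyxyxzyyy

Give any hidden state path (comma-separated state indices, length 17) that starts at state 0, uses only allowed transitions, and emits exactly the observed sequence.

0,0,0,0,0,3,2,1,3,1,3,1,3,2,1,1,1

  0: obs=x cand={0,3} pick 0 [start]
  1: obs=x cand={0,3} pick 0 [0->0 ok]
  2: obs=x cand={0,3} pick 0 [0->0 ok]
  3: obs=x cand={0,3} pick 0 [0->0 ok]
  4: obs=x cand={0,3} pick 0 [0->0 ok]
  5: obs=x cand={0,3} pick 3 [0->3 ok]
  6: obs=z cand={2} pick 2 [3->2 ok]
  7: obs=y cand={1} pick 1 [2->1 ok]
  8: obs=x cand={0,3} pick 3 [1->3 ok]
  9: obs=y cand={1} pick 1 [3->1 ok]
  10: obs=x cand={0,3} pick 3 [1->3 ok]
  11: obs=y cand={1} pick 1 [3->1 ok]
  12: obs=x cand={0,3} pick 3 [1->3 ok]
  13: obs=z cand={2} pick 2 [3->2 ok]
  14: obs=y cand={1} pick 1 [2->1 ok]
  15: obs=y cand={1} pick 1 [1->1 ok]
  16: obs=y cand={1} pick 1 [1->1 ok]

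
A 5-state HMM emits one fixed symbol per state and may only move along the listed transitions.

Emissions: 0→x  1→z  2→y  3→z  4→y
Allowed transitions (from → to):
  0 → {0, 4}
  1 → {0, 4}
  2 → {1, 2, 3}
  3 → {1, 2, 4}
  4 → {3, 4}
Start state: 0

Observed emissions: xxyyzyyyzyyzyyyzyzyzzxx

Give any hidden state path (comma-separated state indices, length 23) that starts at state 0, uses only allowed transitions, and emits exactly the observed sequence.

0,0,4,4,3,4,4,4,3,4,4,3,2,2,2,3,4,3,2,3,1,0,0

  pos 0: x in {0}, choose 0; start
  pos 1: x in {0}, choose 0; 0->0 ok
  pos 2: y in {2,4}, choose 4; 0->4 ok
  pos 3: y in {2,4}, choose 4; 4->4 ok
  pos 4: z in {1,3}, choose 3; 4->3 ok
  pos 5: y in {2,4}, choose 4; 3->4 ok
  pos 6: y in {2,4}, choose 4; 4->4 ok
  pos 7: y in {2,4}, choose 4; 4->4 ok
  pos 8: z in {1,3}, choose 3; 4->3 ok
  pos 9: y in {2,4}, choose 4; 3->4 ok
  pos 10: y in {2,4}, choose 4; 4->4 ok
  pos 11: z in {1,3}, choose 3; 4->3 ok
  pos 12: y in {2,4}, choose 2; 3->2 ok
  pos 13: y in {2,4}, choose 2; 2->2 ok
  pos 14: y in {2,4}, choose 2; 2->2 ok
  pos 15: z in {1,3}, choose 3; 2->3 ok
  pos 16: y in {2,4}, choose 4; 3->4 ok
  pos 17: z in {1,3}, choose 3; 4->3 ok
  pos 18: y in {2,4}, choose 2; 3->2 ok
  pos 19: z in {1,3}, choose 3; 2->3 ok
  pos 20: z in {1,3}, choose 1; 3->1 ok
  pos 21: x in {0}, choose 0; 1->0 ok
  pos 22: x in {0}, choose 0; 0->0 ok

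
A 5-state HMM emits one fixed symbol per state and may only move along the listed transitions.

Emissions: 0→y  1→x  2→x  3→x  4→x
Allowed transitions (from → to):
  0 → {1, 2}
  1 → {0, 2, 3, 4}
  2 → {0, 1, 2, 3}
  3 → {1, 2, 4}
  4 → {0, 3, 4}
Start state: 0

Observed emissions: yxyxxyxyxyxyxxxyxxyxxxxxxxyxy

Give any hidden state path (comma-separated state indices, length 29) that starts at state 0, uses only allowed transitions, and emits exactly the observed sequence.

0,1,0,2,2,0,1,0,2,0,2,0,2,2,1,0,2,1,0,2,1,4,3,2,3,4,0,2,0

  t0 'y' -> {0}, take 0 (start)
  t1 'x' -> {1,2,3,4}, take 1 (0->1 ok)
  t2 'y' -> {0}, take 0 (1->0 ok)
  t3 'x' -> {1,2,3,4}, take 2 (0->2 ok)
  t4 'x' -> {1,2,3,4}, take 2 (2->2 ok)
  t5 'y' -> {0}, take 0 (2->0 ok)
  t6 'x' -> {1,2,3,4}, take 1 (0->1 ok)
  t7 'y' -> {0}, take 0 (1->0 ok)
  t8 'x' -> {1,2,3,4}, take 2 (0->2 ok)
  t9 'y' -> {0}, take 0 (2->0 ok)
  t10 'x' -> {1,2,3,4}, take 2 (0->2 ok)
  t11 'y' -> {0}, take 0 (2->0 ok)
  t12 'x' -> {1,2,3,4}, take 2 (0->2 ok)
  t13 'x' -> {1,2,3,4}, take 2 (2->2 ok)
  t14 'x' -> {1,2,3,4}, take 1 (2->1 ok)
  t15 'y' -> {0}, take 0 (1->0 ok)
  t16 'x' -> {1,2,3,4}, take 2 (0->2 ok)
  t17 'x' -> {1,2,3,4}, take 1 (2->1 ok)
  t18 'y' -> {0}, take 0 (1->0 ok)
  t19 'x' -> {1,2,3,4}, take 2 (0->2 ok)
  t20 'x' -> {1,2,3,4}, take 1 (2->1 ok)
  t21 'x' -> {1,2,3,4}, take 4 (1->4 ok)
  t22 'x' -> {1,2,3,4}, take 3 (4->3 ok)
  t23 'x' -> {1,2,3,4}, take 2 (3->2 ok)
  t24 'x' -> {1,2,3,4}, take 3 (2->3 ok)
  t25 'x' -> {1,2,3,4}, take 4 (3->4 ok)
  t26 'y' -> {0}, take 0 (4->0 ok)
  t27 'x' -> {1,2,3,4}, take 2 (0->2 ok)
  t28 'y' -> {0}, take 0 (2->0 ok)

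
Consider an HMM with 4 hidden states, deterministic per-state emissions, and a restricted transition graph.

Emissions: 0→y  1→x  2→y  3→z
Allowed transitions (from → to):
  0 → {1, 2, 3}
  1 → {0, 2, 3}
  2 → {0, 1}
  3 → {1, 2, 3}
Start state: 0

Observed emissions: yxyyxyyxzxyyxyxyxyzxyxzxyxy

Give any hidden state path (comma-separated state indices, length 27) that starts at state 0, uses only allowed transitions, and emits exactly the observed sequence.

  pos 0: y in {0,2}, choose 0; start
  pos 1: x in {1}, choose 1; 0->1 ok
  pos 2: y in {0,2}, choose 2; 1->2 ok
  pos 3: y in {0,2}, choose 0; 2->0 ok
  pos 4: x in {1}, choose 1; 0->1 ok
  pos 5: y in {0,2}, choose 2; 1->2 ok
  pos 6: y in {0,2}, choose 0; 2->0 ok
  pos 7: x in {1}, choose 1; 0->1 ok
  pos 8: z in {3}, choose 3; 1->3 ok
  pos 9: x in {1}, choose 1; 3->1 ok
  pos 10: y in {0,2}, choose 0; 1->0 ok
  pos 11: y in {0,2}, choose 2; 0->2 ok
  pos 12: x in {1}, choose 1; 2->1 ok
  pos 13: y in {0,2}, choose 2; 1->2 ok
  pos 14: x in {1}, choose 1; 2->1 ok
  pos 15: y in {0,2}, choose 2; 1->2 ok
  pos 16: x in {1}, choose 1; 2->1 ok
  pos 17: y in {0,2}, choose 0; 1->0 ok
  pos 18: z in {3}, choose 3; 0->3 ok
  pos 19: x in {1}, choose 1; 3->1 ok
  pos 20: y in {0,2}, choose 0; 1->0 ok
  pos 21: x in {1}, choose 1; 0->1 ok
  pos 22: z in {3}, choose 3; 1->3 ok
  pos 23: x in {1}, choose 1; 3->1 ok
  pos 24: y in {0,2}, choose 2; 1->2 ok
  pos 25: x in {1}, choose 1; 2->1 ok
  pos 26: y in {0,2}, choose 0; 1->0 ok

0,1,2,0,1,2,0,1,3,1,0,2,1,2,1,2,1,0,3,1,0,1,3,1,2,1,0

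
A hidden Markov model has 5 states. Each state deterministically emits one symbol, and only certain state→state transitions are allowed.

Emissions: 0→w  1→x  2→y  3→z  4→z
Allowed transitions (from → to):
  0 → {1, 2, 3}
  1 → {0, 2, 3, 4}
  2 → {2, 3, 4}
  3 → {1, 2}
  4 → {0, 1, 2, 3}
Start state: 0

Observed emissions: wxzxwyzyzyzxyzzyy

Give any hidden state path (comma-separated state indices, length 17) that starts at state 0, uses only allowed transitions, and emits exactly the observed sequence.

  pos 0: w in {0}, choose 0; start
  pos 1: x in {1}, choose 1; 0->1 ok
  pos 2: z in {3,4}, choose 3; 1->3 ok
  pos 3: x in {1}, choose 1; 3->1 ok
  pos 4: w in {0}, choose 0; 1->0 ok
  pos 5: y in {2}, choose 2; 0->2 ok
  pos 6: z in {3,4}, choose 4; 2->4 ok
  pos 7: y in {2}, choose 2; 4->2 ok
  pos 8: z in {3,4}, choose 3; 2->3 ok
  pos 9: y in {2}, choose 2; 3->2 ok
  pos 10: z in {3,4}, choose 4; 2->4 ok
  pos 11: x in {1}, choose 1; 4->1 ok
  pos 12: y in {2}, choose 2; 1->2 ok
  pos 13: z in {3,4}, choose 4; 2->4 ok
  pos 14: z in {3,4}, choose 3; 4->3 ok
  pos 15: y in {2}, choose 2; 3->2 ok
  pos 16: y in {2}, choose 2; 2->2 ok

0,1,3,1,0,2,4,2,3,2,4,1,2,4,3,2,2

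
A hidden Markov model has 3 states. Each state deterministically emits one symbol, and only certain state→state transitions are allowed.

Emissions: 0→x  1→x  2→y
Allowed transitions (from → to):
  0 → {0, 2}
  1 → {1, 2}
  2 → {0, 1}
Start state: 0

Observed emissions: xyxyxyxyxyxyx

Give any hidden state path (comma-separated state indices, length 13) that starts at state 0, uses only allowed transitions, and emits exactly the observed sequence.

0,2,1,2,0,2,0,2,1,2,1,2,0

  pos 0: x in {0,1}, choose 0; start
  pos 1: y in {2}, choose 2; 0->2 ok
  pos 2: x in {0,1}, choose 1; 2->1 ok
  pos 3: y in {2}, choose 2; 1->2 ok
  pos 4: x in {0,1}, choose 0; 2->0 ok
  pos 5: y in {2}, choose 2; 0->2 ok
  pos 6: x in {0,1}, choose 0; 2->0 ok
  pos 7: y in {2}, choose 2; 0->2 ok
  pos 8: x in {0,1}, choose 1; 2->1 ok
  pos 9: y in {2}, choose 2; 1->2 ok
  pos 10: x in {0,1}, choose 1; 2->1 ok
  pos 11: y in {2}, choose 2; 1->2 ok
  pos 12: x in {0,1}, choose 0; 2->0 ok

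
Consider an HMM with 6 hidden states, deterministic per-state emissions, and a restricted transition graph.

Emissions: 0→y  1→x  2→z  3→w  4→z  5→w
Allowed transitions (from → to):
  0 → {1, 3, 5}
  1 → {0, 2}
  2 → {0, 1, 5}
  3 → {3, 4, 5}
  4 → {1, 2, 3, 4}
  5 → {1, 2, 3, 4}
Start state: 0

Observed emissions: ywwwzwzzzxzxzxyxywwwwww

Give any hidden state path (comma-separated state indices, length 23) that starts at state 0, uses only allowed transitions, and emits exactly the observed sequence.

  t0 'y' -> {0}, take 0 (start)
  t1 'w' -> {3,5}, take 3 (0->3 ok)
  t2 'w' -> {3,5}, take 3 (3->3 ok)
  t3 'w' -> {3,5}, take 3 (3->3 ok)
  t4 'z' -> {2,4}, take 4 (3->4 ok)
  t5 'w' -> {3,5}, take 3 (4->3 ok)
  t6 'z' -> {2,4}, take 4 (3->4 ok)
  t7 'z' -> {2,4}, take 4 (4->4 ok)
  t8 'z' -> {2,4}, take 2 (4->2 ok)
  t9 'x' -> {1}, take 1 (2->1 ok)
  t10 'z' -> {2,4}, take 2 (1->2 ok)
  t11 'x' -> {1}, take 1 (2->1 ok)
  t12 'z' -> {2,4}, take 2 (1->2 ok)
  t13 'x' -> {1}, take 1 (2->1 ok)
  t14 'y' -> {0}, take 0 (1->0 ok)
  t15 'x' -> {1}, take 1 (0->1 ok)
  t16 'y' -> {0}, take 0 (1->0 ok)
  t17 'w' -> {3,5}, take 3 (0->3 ok)
  t18 'w' -> {3,5}, take 5 (3->5 ok)
  t19 'w' -> {3,5}, take 3 (5->3 ok)
  t20 'w' -> {3,5}, take 3 (3->3 ok)
  t21 'w' -> {3,5}, take 3 (3->3 ok)
  t22 'w' -> {3,5}, take 5 (3->5 ok)

0,3,3,3,4,3,4,4,2,1,2,1,2,1,0,1,0,3,5,3,3,3,5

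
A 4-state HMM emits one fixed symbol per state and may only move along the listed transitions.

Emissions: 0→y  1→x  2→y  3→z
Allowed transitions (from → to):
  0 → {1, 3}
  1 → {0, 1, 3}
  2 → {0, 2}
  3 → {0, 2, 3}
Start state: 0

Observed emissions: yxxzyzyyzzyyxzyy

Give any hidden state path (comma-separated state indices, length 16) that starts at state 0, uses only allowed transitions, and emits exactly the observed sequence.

0,1,1,3,0,3,2,0,3,3,2,0,1,3,2,0

  [0] y  {0,2}  => 0  start
  [1] x  {1}  => 1  0->1 ok
  [2] x  {1}  => 1  1->1 ok
  [3] z  {3}  => 3  1->3 ok
  [4] y  {0,2}  => 0  3->0 ok
  [5] z  {3}  => 3  0->3 ok
  [6] y  {0,2}  => 2  3->2 ok
  [7] y  {0,2}  => 0  2->0 ok
  [8] z  {3}  => 3  0->3 ok
  [9] z  {3}  => 3  3->3 ok
  [10] y  {0,2}  => 2  3->2 ok
  [11] y  {0,2}  => 0  2->0 ok
  [12] x  {1}  => 1  0->1 ok
  [13] z  {3}  => 3  1->3 ok
  [14] y  {0,2}  => 2  3->2 ok
  [15] y  {0,2}  => 0  2->0 ok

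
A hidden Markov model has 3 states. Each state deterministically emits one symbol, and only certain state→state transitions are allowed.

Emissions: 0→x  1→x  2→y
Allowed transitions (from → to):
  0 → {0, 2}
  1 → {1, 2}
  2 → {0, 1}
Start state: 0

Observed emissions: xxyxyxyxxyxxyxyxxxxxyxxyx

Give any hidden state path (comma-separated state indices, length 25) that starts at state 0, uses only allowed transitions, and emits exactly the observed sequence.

0,0,2,0,2,0,2,1,1,2,0,0,2,1,2,0,0,0,0,0,2,1,1,2,0

  0: obs=x cand={0,1} pick 0 [start]
  1: obs=x cand={0,1} pick 0 [0->0 ok]
  2: obs=y cand={2} pick 2 [0->2 ok]
  3: obs=x cand={0,1} pick 0 [2->0 ok]
  4: obs=y cand={2} pick 2 [0->2 ok]
  5: obs=x cand={0,1} pick 0 [2->0 ok]
  6: obs=y cand={2} pick 2 [0->2 ok]
  7: obs=x cand={0,1} pick 1 [2->1 ok]
  8: obs=x cand={0,1} pick 1 [1->1 ok]
  9: obs=y cand={2} pick 2 [1->2 ok]
  10: obs=x cand={0,1} pick 0 [2->0 ok]
  11: obs=x cand={0,1} pick 0 [0->0 ok]
  12: obs=y cand={2} pick 2 [0->2 ok]
  13: obs=x cand={0,1} pick 1 [2->1 ok]
  14: obs=y cand={2} pick 2 [1->2 ok]
  15: obs=x cand={0,1} pick 0 [2->0 ok]
  16: obs=x cand={0,1} pick 0 [0->0 ok]
  17: obs=x cand={0,1} pick 0 [0->0 ok]
  18: obs=x cand={0,1} pick 0 [0->0 ok]
  19: obs=x cand={0,1} pick 0 [0->0 ok]
  20: obs=y cand={2} pick 2 [0->2 ok]
  21: obs=x cand={0,1} pick 1 [2->1 ok]
  22: obs=x cand={0,1} pick 1 [1->1 ok]
  23: obs=y cand={2} pick 2 [1->2 ok]
  24: obs=x cand={0,1} pick 0 [2->0 ok]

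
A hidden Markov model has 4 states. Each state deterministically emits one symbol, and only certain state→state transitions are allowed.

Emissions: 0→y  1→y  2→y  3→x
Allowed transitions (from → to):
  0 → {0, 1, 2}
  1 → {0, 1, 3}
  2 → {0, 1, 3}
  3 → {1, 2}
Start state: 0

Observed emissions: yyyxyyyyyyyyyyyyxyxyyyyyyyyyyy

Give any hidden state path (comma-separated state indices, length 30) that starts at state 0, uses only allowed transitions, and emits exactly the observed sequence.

0,2,1,3,2,0,0,0,1,1,0,0,0,0,0,2,3,1,3,1,1,1,0,0,2,1,0,0,1,1

  0: obs=y cand={0,1,2} pick 0 [start]
  1: obs=y cand={0,1,2} pick 2 [0->2 ok]
  2: obs=y cand={0,1,2} pick 1 [2->1 ok]
  3: obs=x cand={3} pick 3 [1->3 ok]
  4: obs=y cand={0,1,2} pick 2 [3->2 ok]
  5: obs=y cand={0,1,2} pick 0 [2->0 ok]
  6: obs=y cand={0,1,2} pick 0 [0->0 ok]
  7: obs=y cand={0,1,2} pick 0 [0->0 ok]
  8: obs=y cand={0,1,2} pick 1 [0->1 ok]
  9: obs=y cand={0,1,2} pick 1 [1->1 ok]
  10: obs=y cand={0,1,2} pick 0 [1->0 ok]
  11: obs=y cand={0,1,2} pick 0 [0->0 ok]
  12: obs=y cand={0,1,2} pick 0 [0->0 ok]
  13: obs=y cand={0,1,2} pick 0 [0->0 ok]
  14: obs=y cand={0,1,2} pick 0 [0->0 ok]
  15: obs=y cand={0,1,2} pick 2 [0->2 ok]
  16: obs=x cand={3} pick 3 [2->3 ok]
  17: obs=y cand={0,1,2} pick 1 [3->1 ok]
  18: obs=x cand={3} pick 3 [1->3 ok]
  19: obs=y cand={0,1,2} pick 1 [3->1 ok]
  20: obs=y cand={0,1,2} pick 1 [1->1 ok]
  21: obs=y cand={0,1,2} pick 1 [1->1 ok]
  22: obs=y cand={0,1,2} pick 0 [1->0 ok]
  23: obs=y cand={0,1,2} pick 0 [0->0 ok]
  24: obs=y cand={0,1,2} pick 2 [0->2 ok]
  25: obs=y cand={0,1,2} pick 1 [2->1 ok]
  26: obs=y cand={0,1,2} pick 0 [1->0 ok]
  27: obs=y cand={0,1,2} pick 0 [0->0 ok]
  28: obs=y cand={0,1,2} pick 1 [0->1 ok]
  29: obs=y cand={0,1,2} pick 1 [1->1 ok]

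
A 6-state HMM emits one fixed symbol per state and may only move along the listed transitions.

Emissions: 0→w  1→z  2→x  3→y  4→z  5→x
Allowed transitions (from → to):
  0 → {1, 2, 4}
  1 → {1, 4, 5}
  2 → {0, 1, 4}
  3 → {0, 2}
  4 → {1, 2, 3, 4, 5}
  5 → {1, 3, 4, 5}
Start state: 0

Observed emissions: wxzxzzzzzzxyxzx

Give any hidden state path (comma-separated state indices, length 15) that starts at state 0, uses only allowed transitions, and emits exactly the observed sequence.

0,2,4,2,1,1,1,4,1,1,5,3,2,1,5

  [0] w  {0}  => 0  start
  [1] x  {2,5}  => 2  0->2 ok
  [2] z  {1,4}  => 4  2->4 ok
  [3] x  {2,5}  => 2  4->2 ok
  [4] z  {1,4}  => 1  2->1 ok
  [5] z  {1,4}  => 1  1->1 ok
  [6] z  {1,4}  => 1  1->1 ok
  [7] z  {1,4}  => 4  1->4 ok
  [8] z  {1,4}  => 1  4->1 ok
  [9] z  {1,4}  => 1  1->1 ok
  [10] x  {2,5}  => 5  1->5 ok
  [11] y  {3}  => 3  5->3 ok
  [12] x  {2,5}  => 2  3->2 ok
  [13] z  {1,4}  => 1  2->1 ok
  [14] x  {2,5}  => 5  1->5 ok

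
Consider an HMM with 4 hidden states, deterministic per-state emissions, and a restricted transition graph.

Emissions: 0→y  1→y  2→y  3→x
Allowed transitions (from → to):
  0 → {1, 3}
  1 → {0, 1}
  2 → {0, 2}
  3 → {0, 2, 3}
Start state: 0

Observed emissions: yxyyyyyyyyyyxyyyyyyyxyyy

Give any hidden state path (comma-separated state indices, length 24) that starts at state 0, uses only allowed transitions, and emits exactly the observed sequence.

  [0] y  {0,1,2}  => 0  start
  [1] x  {3}  => 3  0->3 ok
  [2] y  {0,1,2}  => 0  3->0 ok
  [3] y  {0,1,2}  => 1  0->1 ok
  [4] y  {0,1,2}  => 0  1->0 ok
  [5] y  {0,1,2}  => 1  0->1 ok
  [6] y  {0,1,2}  => 1  1->1 ok
  [7] y  {0,1,2}  => 0  1->0 ok
  [8] y  {0,1,2}  => 1  0->1 ok
  [9] y  {0,1,2}  => 1  1->1 ok
  [10] y  {0,1,2}  => 1  1->1 ok
  [11] y  {0,1,2}  => 0  1->0 ok
  [12] x  {3}  => 3  0->3 ok
  [13] y  {0,1,2}  => 0  3->0 ok
  [14] y  {0,1,2}  => 1  0->1 ok
  [15] y  {0,1,2}  => 0  1->0 ok
  [16] y  {0,1,2}  => 1  0->1 ok
  [17] y  {0,1,2}  => 0  1->0 ok
  [18] y  {0,1,2}  => 1  0->1 ok
  [19] y  {0,1,2}  => 0  1->0 ok
  [20] x  {3}  => 3  0->3 ok
  [21] y  {0,1,2}  => 2  3->2 ok
  [22] y  {0,1,2}  => 2  2->2 ok
  [23] y  {0,1,2}  => 2  2->2 ok

0,3,0,1,0,1,1,0,1,1,1,0,3,0,1,0,1,0,1,0,3,2,2,2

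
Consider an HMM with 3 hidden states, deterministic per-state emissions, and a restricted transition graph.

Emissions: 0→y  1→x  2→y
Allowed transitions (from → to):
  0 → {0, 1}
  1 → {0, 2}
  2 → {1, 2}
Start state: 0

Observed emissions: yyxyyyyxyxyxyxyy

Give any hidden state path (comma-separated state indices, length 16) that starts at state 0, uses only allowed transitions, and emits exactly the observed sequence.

0,0,1,0,0,0,0,1,0,1,2,1,2,1,2,2

  t0 'y' -> {0,2}, take 0 (start)
  t1 'y' -> {0,2}, take 0 (0->0 ok)
  t2 'x' -> {1}, take 1 (0->1 ok)
  t3 'y' -> {0,2}, take 0 (1->0 ok)
  t4 'y' -> {0,2}, take 0 (0->0 ok)
  t5 'y' -> {0,2}, take 0 (0->0 ok)
  t6 'y' -> {0,2}, take 0 (0->0 ok)
  t7 'x' -> {1}, take 1 (0->1 ok)
  t8 'y' -> {0,2}, take 0 (1->0 ok)
  t9 'x' -> {1}, take 1 (0->1 ok)
  t10 'y' -> {0,2}, take 2 (1->2 ok)
  t11 'x' -> {1}, take 1 (2->1 ok)
  t12 'y' -> {0,2}, take 2 (1->2 ok)
  t13 'x' -> {1}, take 1 (2->1 ok)
  t14 'y' -> {0,2}, take 2 (1->2 ok)
  t15 'y' -> {0,2}, take 2 (2->2 ok)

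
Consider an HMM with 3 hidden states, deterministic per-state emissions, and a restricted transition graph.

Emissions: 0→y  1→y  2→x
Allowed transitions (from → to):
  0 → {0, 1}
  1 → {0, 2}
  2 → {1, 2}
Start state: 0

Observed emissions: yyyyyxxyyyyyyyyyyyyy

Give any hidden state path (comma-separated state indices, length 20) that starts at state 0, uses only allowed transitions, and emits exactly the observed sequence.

  pos 0: y in {0,1}, choose 0; start
  pos 1: y in {0,1}, choose 0; 0->0 ok
  pos 2: y in {0,1}, choose 1; 0->1 ok
  pos 3: y in {0,1}, choose 0; 1->0 ok
  pos 4: y in {0,1}, choose 1; 0->1 ok
  pos 5: x in {2}, choose 2; 1->2 ok
  pos 6: x in {2}, choose 2; 2->2 ok
  pos 7: y in {0,1}, choose 1; 2->1 ok
  pos 8: y in {0,1}, choose 0; 1->0 ok
  pos 9: y in {0,1}, choose 1; 0->1 ok
  pos 10: y in {0,1}, choose 0; 1->0 ok
  pos 11: y in {0,1}, choose 1; 0->1 ok
  pos 12: y in {0,1}, choose 0; 1->0 ok
  pos 13: y in {0,1}, choose 0; 0->0 ok
  pos 14: y in {0,1}, choose 1; 0->1 ok
  pos 15: y in {0,1}, choose 0; 1->0 ok
  pos 16: y in {0,1}, choose 1; 0->1 ok
  pos 17: y in {0,1}, choose 0; 1->0 ok
  pos 18: y in {0,1}, choose 0; 0->0 ok
  pos 19: y in {0,1}, choose 1; 0->1 ok

0,0,1,0,1,2,2,1,0,1,0,1,0,0,1,0,1,0,0,1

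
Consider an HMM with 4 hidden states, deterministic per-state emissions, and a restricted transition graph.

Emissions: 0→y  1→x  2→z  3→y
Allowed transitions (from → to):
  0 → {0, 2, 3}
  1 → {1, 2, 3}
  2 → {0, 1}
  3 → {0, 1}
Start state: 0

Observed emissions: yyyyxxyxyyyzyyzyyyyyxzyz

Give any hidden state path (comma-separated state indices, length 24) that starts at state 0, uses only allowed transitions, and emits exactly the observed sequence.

0,0,0,3,1,1,3,1,3,0,0,2,0,0,2,0,0,3,0,3,1,2,0,2

  0: obs=y cand={0,3} pick 0 [start]
  1: obs=y cand={0,3} pick 0 [0->0 ok]
  2: obs=y cand={0,3} pick 0 [0->0 ok]
  3: obs=y cand={0,3} pick 3 [0->3 ok]
  4: obs=x cand={1} pick 1 [3->1 ok]
  5: obs=x cand={1} pick 1 [1->1 ok]
  6: obs=y cand={0,3} pick 3 [1->3 ok]
  7: obs=x cand={1} pick 1 [3->1 ok]
  8: obs=y cand={0,3} pick 3 [1->3 ok]
  9: obs=y cand={0,3} pick 0 [3->0 ok]
  10: obs=y cand={0,3} pick 0 [0->0 ok]
  11: obs=z cand={2} pick 2 [0->2 ok]
  12: obs=y cand={0,3} pick 0 [2->0 ok]
  13: obs=y cand={0,3} pick 0 [0->0 ok]
  14: obs=z cand={2} pick 2 [0->2 ok]
  15: obs=y cand={0,3} pick 0 [2->0 ok]
  16: obs=y cand={0,3} pick 0 [0->0 ok]
  17: obs=y cand={0,3} pick 3 [0->3 ok]
  18: obs=y cand={0,3} pick 0 [3->0 ok]
  19: obs=y cand={0,3} pick 3 [0->3 ok]
  20: obs=x cand={1} pick 1 [3->1 ok]
  21: obs=z cand={2} pick 2 [1->2 ok]
  22: obs=y cand={0,3} pick 0 [2->0 ok]
  23: obs=z cand={2} pick 2 [0->2 ok]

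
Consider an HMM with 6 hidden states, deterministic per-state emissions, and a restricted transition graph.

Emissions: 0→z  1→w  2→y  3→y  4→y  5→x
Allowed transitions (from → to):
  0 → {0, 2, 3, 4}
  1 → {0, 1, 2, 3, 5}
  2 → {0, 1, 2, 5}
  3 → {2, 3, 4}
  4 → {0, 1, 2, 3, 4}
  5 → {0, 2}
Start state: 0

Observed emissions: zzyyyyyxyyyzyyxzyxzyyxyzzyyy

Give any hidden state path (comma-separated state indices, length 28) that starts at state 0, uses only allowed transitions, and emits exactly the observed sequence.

  t0 'z' -> {0}, take 0 (start)
  t1 'z' -> {0}, take 0 (0->0 ok)
  t2 'y' -> {2,3,4}, take 3 (0->3 ok)
  t3 'y' -> {2,3,4}, take 3 (3->3 ok)
  t4 'y' -> {2,3,4}, take 4 (3->4 ok)
  t5 'y' -> {2,3,4}, take 2 (4->2 ok)
  t6 'y' -> {2,3,4}, take 2 (2->2 ok)
  t7 'x' -> {5}, take 5 (2->5 ok)
  t8 'y' -> {2,3,4}, take 2 (5->2 ok)
  t9 'y' -> {2,3,4}, take 2 (2->2 ok)
  t10 'y' -> {2,3,4}, take 2 (2->2 ok)
  t11 'z' -> {0}, take 0 (2->0 ok)
  t12 'y' -> {2,3,4}, take 2 (0->2 ok)
  t13 'y' -> {2,3,4}, take 2 (2->2 ok)
  t14 'x' -> {5}, take 5 (2->5 ok)
  t15 'z' -> {0}, take 0 (5->0 ok)
  t16 'y' -> {2,3,4}, take 2 (0->2 ok)
  t17 'x' -> {5}, take 5 (2->5 ok)
  t18 'z' -> {0}, take 0 (5->0 ok)
  t19 'y' -> {2,3,4}, take 3 (0->3 ok)
  t20 'y' -> {2,3,4}, take 2 (3->2 ok)
  t21 'x' -> {5}, take 5 (2->5 ok)
  t22 'y' -> {2,3,4}, take 2 (5->2 ok)
  t23 'z' -> {0}, take 0 (2->0 ok)
  t24 'z' -> {0}, take 0 (0->0 ok)
  t25 'y' -> {2,3,4}, take 3 (0->3 ok)
  t26 'y' -> {2,3,4}, take 2 (3->2 ok)
  t27 'y' -> {2,3,4}, take 2 (2->2 ok)

0,0,3,3,4,2,2,5,2,2,2,0,2,2,5,0,2,5,0,3,2,5,2,0,0,3,2,2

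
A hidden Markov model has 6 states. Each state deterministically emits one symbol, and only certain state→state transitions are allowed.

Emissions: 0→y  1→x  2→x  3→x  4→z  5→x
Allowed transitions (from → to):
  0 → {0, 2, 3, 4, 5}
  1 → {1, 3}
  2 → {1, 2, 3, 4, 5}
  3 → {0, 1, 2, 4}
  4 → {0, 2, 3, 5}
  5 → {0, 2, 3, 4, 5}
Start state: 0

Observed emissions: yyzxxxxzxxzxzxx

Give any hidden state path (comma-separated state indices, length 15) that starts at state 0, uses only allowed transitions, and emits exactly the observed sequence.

  [0] y  {0}  => 0  start
  [1] y  {0}  => 0  0->0 ok
  [2] z  {4}  => 4  0->4 ok
  [3] x  {1,2,3,5}  => 2  4->2 ok
  [4] x  {1,2,3,5}  => 5  2->5 ok
  [5] x  {1,2,3,5}  => 2  5->2 ok
  [6] x  {1,2,3,5}  => 2  2->2 ok
  [7] z  {4}  => 4  2->4 ok
  [8] x  {1,2,3,5}  => 2  4->2 ok
  [9] x  {1,2,3,5}  => 2  2->2 ok
  [10] z  {4}  => 4  2->4 ok
  [11] x  {1,2,3,5}  => 2  4->2 ok
  [12] z  {4}  => 4  2->4 ok
  [13] x  {1,2,3,5}  => 2  4->2 ok
  [14] x  {1,2,3,5}  => 5  2->5 ok

0,0,4,2,5,2,2,4,2,2,4,2,4,2,5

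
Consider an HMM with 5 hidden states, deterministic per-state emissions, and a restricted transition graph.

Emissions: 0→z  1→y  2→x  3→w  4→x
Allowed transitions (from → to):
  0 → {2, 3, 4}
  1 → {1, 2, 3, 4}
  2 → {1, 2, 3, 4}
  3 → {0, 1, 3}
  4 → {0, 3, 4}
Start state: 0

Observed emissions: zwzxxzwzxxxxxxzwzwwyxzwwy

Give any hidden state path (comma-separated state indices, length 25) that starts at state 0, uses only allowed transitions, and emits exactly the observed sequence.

  [0] z  {0}  => 0  start
  [1] w  {3}  => 3  0->3 ok
  [2] z  {0}  => 0  3->0 ok
  [3] x  {2,4}  => 2  0->2 ok
  [4] x  {2,4}  => 4  2->4 ok
  [5] z  {0}  => 0  4->0 ok
  [6] w  {3}  => 3  0->3 ok
  [7] z  {0}  => 0  3->0 ok
  [8] x  {2,4}  => 2  0->2 ok
  [9] x  {2,4}  => 2  2->2 ok
  [10] x  {2,4}  => 2  2->2 ok
  [11] x  {2,4}  => 2  2->2 ok
  [12] x  {2,4}  => 2  2->2 ok
  [13] x  {2,4}  => 4  2->4 ok
  [14] z  {0}  => 0  4->0 ok
  [15] w  {3}  => 3  0->3 ok
  [16] z  {0}  => 0  3->0 ok
  [17] w  {3}  => 3  0->3 ok
  [18] w  {3}  => 3  3->3 ok
  [19] y  {1}  => 1  3->1 ok
  [20] x  {2,4}  => 4  1->4 ok
  [21] z  {0}  => 0  4->0 ok
  [22] w  {3}  => 3  0->3 ok
  [23] w  {3}  => 3  3->3 ok
  [24] y  {1}  => 1  3->1 ok

0,3,0,2,4,0,3,0,2,2,2,2,2,4,0,3,0,3,3,1,4,0,3,3,1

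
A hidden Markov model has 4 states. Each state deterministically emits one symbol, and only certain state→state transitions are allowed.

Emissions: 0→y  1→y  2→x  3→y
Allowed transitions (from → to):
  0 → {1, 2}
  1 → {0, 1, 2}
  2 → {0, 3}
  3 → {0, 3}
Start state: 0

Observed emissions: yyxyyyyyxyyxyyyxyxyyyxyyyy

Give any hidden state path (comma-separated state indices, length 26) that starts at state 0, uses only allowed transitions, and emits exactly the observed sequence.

  0: obs=y cand={0,1,3} pick 0 [start]
  1: obs=y cand={0,1,3} pick 1 [0->1 ok]
  2: obs=x cand={2} pick 2 [1->2 ok]
  3: obs=y cand={0,1,3} pick 0 [2->0 ok]
  4: obs=y cand={0,1,3} pick 1 [0->1 ok]
  5: obs=y cand={0,1,3} pick 1 [1->1 ok]
  6: obs=y cand={0,1,3} pick 1 [1->1 ok]
  7: obs=y cand={0,1,3} pick 0 [1->0 ok]
  8: obs=x cand={2} pick 2 [0->2 ok]
  9: obs=y cand={0,1,3} pick 3 [2->3 ok]
  10: obs=y cand={0,1,3} pick 0 [3->0 ok]
  11: obs=x cand={2} pick 2 [0->2 ok]
  12: obs=y cand={0,1,3} pick 0 [2->0 ok]
  13: obs=y cand={0,1,3} pick 1 [0->1 ok]
  14: obs=y cand={0,1,3} pick 1 [1->1 ok]
  15: obs=x cand={2} pick 2 [1->2 ok]
  16: obs=y cand={0,1,3} pick 0 [2->0 ok]
  17: obs=x cand={2} pick 2 [0->2 ok]
  18: obs=y cand={0,1,3} pick 3 [2->3 ok]
  19: obs=y cand={0,1,3} pick 3 [3->3 ok]
  20: obs=y cand={0,1,3} pick 0 [3->0 ok]
  21: obs=x cand={2} pick 2 [0->2 ok]
  22: obs=y cand={0,1,3} pick 3 [2->3 ok]
  23: obs=y cand={0,1,3} pick 3 [3->3 ok]
  24: obs=y cand={0,1,3} pick 0 [3->0 ok]
  25: obs=y cand={0,1,3} pick 1 [0->1 ok]

0,1,2,0,1,1,1,0,2,3,0,2,0,1,1,2,0,2,3,3,0,2,3,3,0,1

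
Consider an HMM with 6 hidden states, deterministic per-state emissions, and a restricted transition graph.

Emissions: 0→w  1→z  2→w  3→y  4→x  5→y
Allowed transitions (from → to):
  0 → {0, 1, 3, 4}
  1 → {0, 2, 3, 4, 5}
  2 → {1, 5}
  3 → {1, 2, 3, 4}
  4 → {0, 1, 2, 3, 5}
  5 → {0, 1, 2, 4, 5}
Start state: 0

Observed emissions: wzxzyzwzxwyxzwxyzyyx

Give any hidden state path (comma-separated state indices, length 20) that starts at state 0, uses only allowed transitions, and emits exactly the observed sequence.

0,1,4,1,3,1,2,1,4,0,3,4,1,0,4,5,1,5,5,4

  0: obs=w cand={0,2} pick 0 [start]
  1: obs=z cand={1} pick 1 [0->1 ok]
  2: obs=x cand={4} pick 4 [1->4 ok]
  3: obs=z cand={1} pick 1 [4->1 ok]
  4: obs=y cand={3,5} pick 3 [1->3 ok]
  5: obs=z cand={1} pick 1 [3->1 ok]
  6: obs=w cand={0,2} pick 2 [1->2 ok]
  7: obs=z cand={1} pick 1 [2->1 ok]
  8: obs=x cand={4} pick 4 [1->4 ok]
  9: obs=w cand={0,2} pick 0 [4->0 ok]
  10: obs=y cand={3,5} pick 3 [0->3 ok]
  11: obs=x cand={4} pick 4 [3->4 ok]
  12: obs=z cand={1} pick 1 [4->1 ok]
  13: obs=w cand={0,2} pick 0 [1->0 ok]
  14: obs=x cand={4} pick 4 [0->4 ok]
  15: obs=y cand={3,5} pick 5 [4->5 ok]
  16: obs=z cand={1} pick 1 [5->1 ok]
  17: obs=y cand={3,5} pick 5 [1->5 ok]
  18: obs=y cand={3,5} pick 5 [5->5 ok]
  19: obs=x cand={4} pick 4 [5->4 ok]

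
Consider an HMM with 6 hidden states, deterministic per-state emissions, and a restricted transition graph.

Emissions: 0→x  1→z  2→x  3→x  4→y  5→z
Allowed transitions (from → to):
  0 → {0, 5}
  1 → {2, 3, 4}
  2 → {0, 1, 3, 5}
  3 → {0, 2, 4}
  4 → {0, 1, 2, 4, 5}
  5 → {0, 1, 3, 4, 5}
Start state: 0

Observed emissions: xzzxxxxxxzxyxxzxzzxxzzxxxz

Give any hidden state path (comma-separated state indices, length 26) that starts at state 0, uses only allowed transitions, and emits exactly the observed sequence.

0,5,5,3,2,0,0,0,0,5,3,4,0,0,5,0,5,1,3,0,5,5,0,0,0,5

  t0 'x' -> {0,2,3}, take 0 (start)
  t1 'z' -> {1,5}, take 5 (0->5 ok)
  t2 'z' -> {1,5}, take 5 (5->5 ok)
  t3 'x' -> {0,2,3}, take 3 (5->3 ok)
  t4 'x' -> {0,2,3}, take 2 (3->2 ok)
  t5 'x' -> {0,2,3}, take 0 (2->0 ok)
  t6 'x' -> {0,2,3}, take 0 (0->0 ok)
  t7 'x' -> {0,2,3}, take 0 (0->0 ok)
  t8 'x' -> {0,2,3}, take 0 (0->0 ok)
  t9 'z' -> {1,5}, take 5 (0->5 ok)
  t10 'x' -> {0,2,3}, take 3 (5->3 ok)
  t11 'y' -> {4}, take 4 (3->4 ok)
  t12 'x' -> {0,2,3}, take 0 (4->0 ok)
  t13 'x' -> {0,2,3}, take 0 (0->0 ok)
  t14 'z' -> {1,5}, take 5 (0->5 ok)
  t15 'x' -> {0,2,3}, take 0 (5->0 ok)
  t16 'z' -> {1,5}, take 5 (0->5 ok)
  t17 'z' -> {1,5}, take 1 (5->1 ok)
  t18 'x' -> {0,2,3}, take 3 (1->3 ok)
  t19 'x' -> {0,2,3}, take 0 (3->0 ok)
  t20 'z' -> {1,5}, take 5 (0->5 ok)
  t21 'z' -> {1,5}, take 5 (5->5 ok)
  t22 'x' -> {0,2,3}, take 0 (5->0 ok)
  t23 'x' -> {0,2,3}, take 0 (0->0 ok)
  t24 'x' -> {0,2,3}, take 0 (0->0 ok)
  t25 'z' -> {1,5}, take 5 (0->5 ok)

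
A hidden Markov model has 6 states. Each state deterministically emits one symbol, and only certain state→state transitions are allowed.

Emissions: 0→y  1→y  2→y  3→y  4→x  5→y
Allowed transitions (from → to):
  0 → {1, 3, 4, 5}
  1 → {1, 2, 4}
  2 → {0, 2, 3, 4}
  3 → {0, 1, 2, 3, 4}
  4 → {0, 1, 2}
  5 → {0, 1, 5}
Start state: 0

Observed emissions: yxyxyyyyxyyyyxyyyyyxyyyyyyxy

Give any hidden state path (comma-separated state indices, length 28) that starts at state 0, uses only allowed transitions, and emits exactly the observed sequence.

  [0] y  {0,1,2,3,5}  => 0  start
  [1] x  {4}  => 4  0->4 ok
  [2] y  {0,1,2,3,5}  => 0  4->0 ok
  [3] x  {4}  => 4  0->4 ok
  [4] y  {0,1,2,3,5}  => 0  4->0 ok
  [5] y  {0,1,2,3,5}  => 5  0->5 ok
  [6] y  {0,1,2,3,5}  => 0  5->0 ok
  [7] y  {0,1,2,3,5}  => 1  0->1 ok
  [8] x  {4}  => 4  1->4 ok
  [9] y  {0,1,2,3,5}  => 2  4->2 ok
  [10] y  {0,1,2,3,5}  => 2  2->2 ok
  [11] y  {0,1,2,3,5}  => 2  2->2 ok
  [12] y  {0,1,2,3,5}  => 3  2->3 ok
  [13] x  {4}  => 4  3->4 ok
  [14] y  {0,1,2,3,5}  => 1  4->1 ok
  [15] y  {0,1,2,3,5}  => 2  1->2 ok
  [16] y  {0,1,2,3,5}  => 0  2->0 ok
  [17] y  {0,1,2,3,5}  => 1  0->1 ok
  [18] y  {0,1,2,3,5}  => 2  1->2 ok
  [19] x  {4}  => 4  2->4 ok
  [20] y  {0,1,2,3,5}  => 0  4->0 ok
  [21] y  {0,1,2,3,5}  => 1  0->1 ok
  [22] y  {0,1,2,3,5}  => 1  1->1 ok
  [23] y  {0,1,2,3,5}  => 1  1->1 ok
  [24] y  {0,1,2,3,5}  => 2  1->2 ok
  [25] y  {0,1,2,3,5}  => 3  2->3 ok
  [26] x  {4}  => 4  3->4 ok
  [27] y  {0,1,2,3,5}  => 1  4->1 ok

0,4,0,4,0,5,0,1,4,2,2,2,3,4,1,2,0,1,2,4,0,1,1,1,2,3,4,1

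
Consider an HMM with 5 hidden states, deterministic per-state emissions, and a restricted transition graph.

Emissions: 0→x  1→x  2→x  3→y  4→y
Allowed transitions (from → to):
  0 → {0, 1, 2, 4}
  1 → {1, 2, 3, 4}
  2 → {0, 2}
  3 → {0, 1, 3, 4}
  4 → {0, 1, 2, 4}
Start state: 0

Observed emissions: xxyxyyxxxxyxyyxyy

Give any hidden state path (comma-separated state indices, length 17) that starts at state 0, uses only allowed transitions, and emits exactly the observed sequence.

  0: obs=x cand={0,1,2} pick 0 [start]
  1: obs=x cand={0,1,2} pick 1 [0->1 ok]
  2: obs=y cand={3,4} pick 4 [1->4 ok]
  3: obs=x cand={0,1,2} pick 1 [4->1 ok]
  4: obs=y cand={3,4} pick 3 [1->3 ok]
  5: obs=y cand={3,4} pick 4 [3->4 ok]
  6: obs=x cand={0,1,2} pick 2 [4->2 ok]
  7: obs=x cand={0,1,2} pick 2 [2->2 ok]
  8: obs=x cand={0,1,2} pick 2 [2->2 ok]
  9: obs=x cand={0,1,2} pick 0 [2->0 ok]
  10: obs=y cand={3,4} pick 4 [0->4 ok]
  11: obs=x cand={0,1,2} pick 1 [4->1 ok]
  12: obs=y cand={3,4} pick 3 [1->3 ok]
  13: obs=y cand={3,4} pick 4 [3->4 ok]
  14: obs=x cand={0,1,2} pick 1 [4->1 ok]
  15: obs=y cand={3,4} pick 4 [1->4 ok]
  16: obs=y cand={3,4} pick 4 [4->4 ok]

0,1,4,1,3,4,2,2,2,0,4,1,3,4,1,4,4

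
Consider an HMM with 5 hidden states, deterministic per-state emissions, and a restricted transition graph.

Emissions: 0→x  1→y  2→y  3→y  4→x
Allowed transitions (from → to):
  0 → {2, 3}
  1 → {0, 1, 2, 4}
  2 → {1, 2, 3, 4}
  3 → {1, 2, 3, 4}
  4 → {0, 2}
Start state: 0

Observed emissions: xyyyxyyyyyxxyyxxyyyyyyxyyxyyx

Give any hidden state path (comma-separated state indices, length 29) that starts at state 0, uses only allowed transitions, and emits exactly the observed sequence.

  0: obs=x cand={0,4} pick 0 [start]
  1: obs=y cand={1,2,3} pick 3 [0->3 ok]
  2: obs=y cand={1,2,3} pick 3 [3->3 ok]
  3: obs=y cand={1,2,3} pick 1 [3->1 ok]
  4: obs=x cand={0,4} pick 0 [1->0 ok]
  5: obs=y cand={1,2,3} pick 2 [0->2 ok]
  6: obs=y cand={1,2,3} pick 1 [2->1 ok]
  7: obs=y cand={1,2,3} pick 1 [1->1 ok]
  8: obs=y cand={1,2,3} pick 2 [1->2 ok]
  9: obs=y cand={1,2,3} pick 2 [2->2 ok]
  10: obs=x cand={0,4} pick 4 [2->4 ok]
  11: obs=x cand={0,4} pick 0 [4->0 ok]
  12: obs=y cand={1,2,3} pick 3 [0->3 ok]
  13: obs=y cand={1,2,3} pick 2 [3->2 ok]
  14: obs=x cand={0,4} pick 4 [2->4 ok]
  15: obs=x cand={0,4} pick 0 [4->0 ok]
  16: obs=y cand={1,2,3} pick 2 [0->2 ok]
  17: obs=y cand={1,2,3} pick 2 [2->2 ok]
  18: obs=y cand={1,2,3} pick 2 [2->2 ok]
  19: obs=y cand={1,2,3} pick 3 [2->3 ok]
  20: obs=y cand={1,2,3} pick 1 [3->1 ok]
  21: obs=y cand={1,2,3} pick 1 [1->1 ok]
  22: obs=x cand={0,4} pick 4 [1->4 ok]
  23: obs=y cand={1,2,3} pick 2 [4->2 ok]
  24: obs=y cand={1,2,3} pick 1 [2->1 ok]
  25: obs=x cand={0,4} pick 4 [1->4 ok]
  26: obs=y cand={1,2,3} pick 2 [4->2 ok]
  27: obs=y cand={1,2,3} pick 1 [2->1 ok]
  28: obs=x cand={0,4} pick 0 [1->0 ok]

0,3,3,1,0,2,1,1,2,2,4,0,3,2,4,0,2,2,2,3,1,1,4,2,1,4,2,1,0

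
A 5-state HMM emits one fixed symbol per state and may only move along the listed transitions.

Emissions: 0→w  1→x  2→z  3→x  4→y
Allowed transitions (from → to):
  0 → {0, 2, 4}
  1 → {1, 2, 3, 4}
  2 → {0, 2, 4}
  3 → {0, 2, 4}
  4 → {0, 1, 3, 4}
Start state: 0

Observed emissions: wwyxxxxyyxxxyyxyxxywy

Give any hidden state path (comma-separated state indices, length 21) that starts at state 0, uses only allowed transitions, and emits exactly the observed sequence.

0,0,4,1,1,1,3,4,4,1,1,3,4,4,3,4,1,1,4,0,4

  [0] w  {0}  => 0  start
  [1] w  {0}  => 0  0->0 ok
  [2] y  {4}  => 4  0->4 ok
  [3] x  {1,3}  => 1  4->1 ok
  [4] x  {1,3}  => 1  1->1 ok
  [5] x  {1,3}  => 1  1->1 ok
  [6] x  {1,3}  => 3  1->3 ok
  [7] y  {4}  => 4  3->4 ok
  [8] y  {4}  => 4  4->4 ok
  [9] x  {1,3}  => 1  4->1 ok
  [10] x  {1,3}  => 1  1->1 ok
  [11] x  {1,3}  => 3  1->3 ok
  [12] y  {4}  => 4  3->4 ok
  [13] y  {4}  => 4  4->4 ok
  [14] x  {1,3}  => 3  4->3 ok
  [15] y  {4}  => 4  3->4 ok
  [16] x  {1,3}  => 1  4->1 ok
  [17] x  {1,3}  => 1  1->1 ok
  [18] y  {4}  => 4  1->4 ok
  [19] w  {0}  => 0  4->0 ok
  [20] y  {4}  => 4  0->4 ok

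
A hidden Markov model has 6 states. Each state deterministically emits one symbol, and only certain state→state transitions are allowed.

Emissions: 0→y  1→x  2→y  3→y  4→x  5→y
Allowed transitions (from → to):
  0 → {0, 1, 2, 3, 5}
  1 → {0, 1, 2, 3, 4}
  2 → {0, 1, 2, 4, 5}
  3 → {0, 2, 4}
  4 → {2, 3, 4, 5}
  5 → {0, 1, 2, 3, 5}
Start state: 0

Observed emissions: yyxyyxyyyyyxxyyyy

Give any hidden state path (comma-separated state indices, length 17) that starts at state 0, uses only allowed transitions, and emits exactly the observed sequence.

  pos 0: y in {0,2,3,5}, choose 0; start
  pos 1: y in {0,2,3,5}, choose 2; 0->2 ok
  pos 2: x in {1,4}, choose 4; 2->4 ok
  pos 3: y in {0,2,3,5}, choose 2; 4->2 ok
  pos 4: y in {0,2,3,5}, choose 2; 2->2 ok
  pos 5: x in {1,4}, choose 4; 2->4 ok
  pos 6: y in {0,2,3,5}, choose 5; 4->5 ok
  pos 7: y in {0,2,3,5}, choose 2; 5->2 ok
  pos 8: y in {0,2,3,5}, choose 0; 2->0 ok
  pos 9: y in {0,2,3,5}, choose 0; 0->0 ok
  pos 10: y in {0,2,3,5}, choose 5; 0->5 ok
  pos 11: x in {1,4}, choose 1; 5->1 ok
  pos 12: x in {1,4}, choose 1; 1->1 ok
  pos 13: y in {0,2,3,5}, choose 2; 1->2 ok
  pos 14: y in {0,2,3,5}, choose 0; 2->0 ok
  pos 15: y in {0,2,3,5}, choose 2; 0->2 ok
  pos 16: y in {0,2,3,5}, choose 5; 2->5 ok

0,2,4,2,2,4,5,2,0,0,5,1,1,2,0,2,5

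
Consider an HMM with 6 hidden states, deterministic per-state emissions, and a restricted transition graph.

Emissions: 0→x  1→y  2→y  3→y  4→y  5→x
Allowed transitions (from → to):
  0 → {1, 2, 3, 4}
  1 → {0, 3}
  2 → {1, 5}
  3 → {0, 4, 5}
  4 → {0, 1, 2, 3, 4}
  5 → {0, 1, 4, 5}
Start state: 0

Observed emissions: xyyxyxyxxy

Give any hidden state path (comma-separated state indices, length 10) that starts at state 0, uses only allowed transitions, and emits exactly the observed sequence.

0,4,3,0,3,0,2,5,5,1

  [0] x  {0,5}  => 0  start
  [1] y  {1,2,3,4}  => 4  0->4 ok
  [2] y  {1,2,3,4}  => 3  4->3 ok
  [3] x  {0,5}  => 0  3->0 ok
  [4] y  {1,2,3,4}  => 3  0->3 ok
  [5] x  {0,5}  => 0  3->0 ok
  [6] y  {1,2,3,4}  => 2  0->2 ok
  [7] x  {0,5}  => 5  2->5 ok
  [8] x  {0,5}  => 5  5->5 ok
  [9] y  {1,2,3,4}  => 1  5->1 ok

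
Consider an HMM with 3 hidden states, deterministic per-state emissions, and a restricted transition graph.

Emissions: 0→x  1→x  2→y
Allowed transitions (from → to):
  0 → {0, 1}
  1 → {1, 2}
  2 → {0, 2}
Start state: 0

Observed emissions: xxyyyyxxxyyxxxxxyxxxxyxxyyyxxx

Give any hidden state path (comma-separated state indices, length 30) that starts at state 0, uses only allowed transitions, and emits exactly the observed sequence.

  0: obs=x cand={0,1} pick 0 [start]
  1: obs=x cand={0,1} pick 1 [0->1 ok]
  2: obs=y cand={2} pick 2 [1->2 ok]
  3: obs=y cand={2} pick 2 [2->2 ok]
  4: obs=y cand={2} pick 2 [2->2 ok]
  5: obs=y cand={2} pick 2 [2->2 ok]
  6: obs=x cand={0,1} pick 0 [2->0 ok]
  7: obs=x cand={0,1} pick 0 [0->0 ok]
  8: obs=x cand={0,1} pick 1 [0->1 ok]
  9: obs=y cand={2} pick 2 [1->2 ok]
  10: obs=y cand={2} pick 2 [2->2 ok]
  11: obs=x cand={0,1} pick 0 [2->0 ok]
  12: obs=x cand={0,1} pick 1 [0->1 ok]
  13: obs=x cand={0,1} pick 1 [1->1 ok]
  14: obs=x cand={0,1} pick 1 [1->1 ok]
  15: obs=x cand={0,1} pick 1 [1->1 ok]
  16: obs=y cand={2} pick 2 [1->2 ok]
  17: obs=x cand={0,1} pick 0 [2->0 ok]
  18: obs=x cand={0,1} pick 0 [0->0 ok]
  19: obs=x cand={0,1} pick 0 [0->0 ok]
  20: obs=x cand={0,1} pick 1 [0->1 ok]
  21: obs=y cand={2} pick 2 [1->2 ok]
  22: obs=x cand={0,1} pick 0 [2->0 ok]
  23: obs=x cand={0,1} pick 1 [0->1 ok]
  24: obs=y cand={2} pick 2 [1->2 ok]
  25: obs=y cand={2} pick 2 [2->2 ok]
  26: obs=y cand={2} pick 2 [2->2 ok]
  27: obs=x cand={0,1} pick 0 [2->0 ok]
  28: obs=x cand={0,1} pick 0 [0->0 ok]
  29: obs=x cand={0,1} pick 1 [0->1 ok]

0,1,2,2,2,2,0,0,1,2,2,0,1,1,1,1,2,0,0,0,1,2,0,1,2,2,2,0,0,1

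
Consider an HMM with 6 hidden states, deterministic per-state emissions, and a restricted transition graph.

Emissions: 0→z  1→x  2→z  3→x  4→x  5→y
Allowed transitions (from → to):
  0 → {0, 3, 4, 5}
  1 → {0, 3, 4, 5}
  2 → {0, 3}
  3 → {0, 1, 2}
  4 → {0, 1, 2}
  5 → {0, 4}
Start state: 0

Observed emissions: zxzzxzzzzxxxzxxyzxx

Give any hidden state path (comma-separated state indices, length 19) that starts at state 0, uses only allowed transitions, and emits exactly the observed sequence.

0,4,0,0,3,0,0,0,0,3,1,3,2,3,1,5,0,3,1

  [0] z  {0,2}  => 0  start
  [1] x  {1,3,4}  => 4  0->4 ok
  [2] z  {0,2}  => 0  4->0 ok
  [3] z  {0,2}  => 0  0->0 ok
  [4] x  {1,3,4}  => 3  0->3 ok
  [5] z  {0,2}  => 0  3->0 ok
  [6] z  {0,2}  => 0  0->0 ok
  [7] z  {0,2}  => 0  0->0 ok
  [8] z  {0,2}  => 0  0->0 ok
  [9] x  {1,3,4}  => 3  0->3 ok
  [10] x  {1,3,4}  => 1  3->1 ok
  [11] x  {1,3,4}  => 3  1->3 ok
  [12] z  {0,2}  => 2  3->2 ok
  [13] x  {1,3,4}  => 3  2->3 ok
  [14] x  {1,3,4}  => 1  3->1 ok
  [15] y  {5}  => 5  1->5 ok
  [16] z  {0,2}  => 0  5->0 ok
  [17] x  {1,3,4}  => 3  0->3 ok
  [18] x  {1,3,4}  => 1  3->1 ok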